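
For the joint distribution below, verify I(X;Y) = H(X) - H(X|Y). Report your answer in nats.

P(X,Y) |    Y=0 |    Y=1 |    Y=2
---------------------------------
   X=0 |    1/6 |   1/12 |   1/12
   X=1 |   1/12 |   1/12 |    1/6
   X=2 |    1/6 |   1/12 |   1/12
I(X;Y) = 0.0378 nats

Mutual information has multiple equivalent forms:
- I(X;Y) = H(X) - H(X|Y)
- I(X;Y) = H(Y) - H(Y|X)
- I(X;Y) = H(X) + H(Y) - H(X,Y)

Computing all quantities:
H(X) = 1.0986, H(Y) = 1.0776, H(X,Y) = 2.1383
H(X|Y) = 1.0608, H(Y|X) = 1.0397

Verification:
H(X) - H(X|Y) = 1.0986 - 1.0608 = 0.0378
H(Y) - H(Y|X) = 1.0776 - 1.0397 = 0.0378
H(X) + H(Y) - H(X,Y) = 1.0986 + 1.0776 - 2.1383 = 0.0378

All forms give I(X;Y) = 0.0378 nats. ✓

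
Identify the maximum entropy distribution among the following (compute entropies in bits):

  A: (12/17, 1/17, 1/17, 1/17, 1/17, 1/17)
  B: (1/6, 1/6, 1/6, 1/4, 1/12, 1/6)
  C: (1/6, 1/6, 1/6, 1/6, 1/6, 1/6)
C

For a discrete distribution over n outcomes, entropy is maximized by the uniform distribution.

Computing entropies:
H(A) = 1.5569 bits
H(B) = 2.5221 bits
H(C) = 2.5850 bits

The uniform distribution (where all probabilities equal 1/6) achieves the maximum entropy of log_2(6) = 2.5850 bits.

Distribution C has the highest entropy.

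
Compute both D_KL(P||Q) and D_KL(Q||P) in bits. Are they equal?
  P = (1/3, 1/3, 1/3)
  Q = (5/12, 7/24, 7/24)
D_KL(P||Q) = 0.0211, D_KL(Q||P) = 0.0218

KL divergence is not symmetric: D_KL(P||Q) ≠ D_KL(Q||P) in general.

D_KL(P||Q) = 0.0211 bits
D_KL(Q||P) = 0.0218 bits

No, they are not equal!

This asymmetry is why KL divergence is not a true distance metric.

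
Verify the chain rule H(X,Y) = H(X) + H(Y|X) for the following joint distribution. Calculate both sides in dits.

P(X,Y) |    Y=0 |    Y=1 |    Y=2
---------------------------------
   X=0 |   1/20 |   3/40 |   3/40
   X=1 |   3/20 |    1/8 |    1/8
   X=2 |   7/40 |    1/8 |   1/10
H(X,Y) = 0.9285, H(X) = 0.4581, H(Y|X) = 0.4704 (all in dits)

Chain rule: H(X,Y) = H(X) + H(Y|X)

Left side — joint entropy directly:
H(X,Y) = -Σ p(x,y) log p(x,y) = 0.9285 dits

Right side — compute H(Y|X) from the conditional distributions:
P(X) = (1/5, 2/5, 2/5), so H(X) = 0.4581 dits
H(Y|X) = Σ_x P(X=x) · H(Y|X=x):
  P(Y|X=0) = (1/4, 3/8, 3/8), H(Y|X=0) = 0.4700, weight P(X=0) = 1/5
  P(Y|X=1) = (3/8, 5/16, 5/16), H(Y|X=1) = 0.4755, weight P(X=1) = 2/5
  P(Y|X=2) = (7/16, 5/16, 1/4), H(Y|X=2) = 0.4654, weight P(X=2) = 2/5
H(Y|X) = 0.4704 dits

H(X) + H(Y|X) = 0.4581 + 0.4704 = 0.9285 dits

Both sides equal 0.9285 dits. ✓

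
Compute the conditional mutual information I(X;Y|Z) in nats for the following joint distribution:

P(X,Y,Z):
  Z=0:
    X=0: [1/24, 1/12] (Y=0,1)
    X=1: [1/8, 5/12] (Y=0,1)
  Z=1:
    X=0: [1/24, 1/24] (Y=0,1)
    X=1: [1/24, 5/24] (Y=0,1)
0.0198 nats

Conditional mutual information: I(X;Y|Z) = H(X|Z) + H(Y|Z) - H(X,Y|Z)

H(Z) = 0.6365
H(X,Z) = 1.1457 → H(X|Z) = 0.5092
H(Y,Z) = 1.1988 → H(Y|Z) = 0.5623
H(X,Y,Z) = 1.6883 → H(X,Y|Z) = 1.0517

I(X;Y|Z) = 0.5092 + 0.5623 - 1.0517 = 0.0198 nats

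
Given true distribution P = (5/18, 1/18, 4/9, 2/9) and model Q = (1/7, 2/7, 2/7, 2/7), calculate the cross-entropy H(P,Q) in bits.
2.0851 bits

Cross-entropy: H(P,Q) = -Σ p(x) log q(x)

Alternatively: H(P,Q) = H(P) + D_KL(P||Q)
H(P) = 1.7472 bits
D_KL(P||Q) = 0.3380 bits

H(P,Q) = 1.7472 + 0.3380 = 2.0851 bits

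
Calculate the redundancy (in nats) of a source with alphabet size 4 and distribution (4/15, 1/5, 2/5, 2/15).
0.0768 nats

Redundancy measures how far a source is from maximum entropy:
R = H_max - H(X)

Maximum entropy for 4 symbols: H_max = log_e(4) = 1.3863 nats
Actual entropy: H(X) = 1.3095 nats
Redundancy: R = 1.3863 - 1.3095 = 0.0768 nats

This redundancy represents potential for compression: the source could be compressed by 0.0768 nats per symbol.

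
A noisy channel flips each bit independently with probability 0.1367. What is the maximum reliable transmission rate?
0.4245 bits

For a binary symmetric channel (BSC) with error probability p:
Capacity C = 1 - H(p) bits per symbol

where H(p) = -p log₂(p) - (1-p) log₂(1-p) is the binary entropy function.

H(0.1367) = 0.5755 bits
C = 1 - 0.5755 = 0.4245 bits per symbol

This means we can reliably transmit up to 0.4245 bits of information per channel use.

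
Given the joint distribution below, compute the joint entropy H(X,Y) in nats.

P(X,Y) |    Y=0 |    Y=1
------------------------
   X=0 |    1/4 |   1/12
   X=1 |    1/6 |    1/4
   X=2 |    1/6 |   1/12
1.7046 nats

Joint entropy is H(X,Y) = -Σ_{x,y} p(x,y) log p(x,y).

Summing over all non-zero entries:
H(X,Y) = -[1/4·log_e(1/4) + 1/12·log_e(1/12) + 1/6·log_e(1/6) + 1/4·log_e(1/4) + 1/6·log_e(1/6) + 1/12·log_e(1/12)]
H(X,Y) = 1.7046 nats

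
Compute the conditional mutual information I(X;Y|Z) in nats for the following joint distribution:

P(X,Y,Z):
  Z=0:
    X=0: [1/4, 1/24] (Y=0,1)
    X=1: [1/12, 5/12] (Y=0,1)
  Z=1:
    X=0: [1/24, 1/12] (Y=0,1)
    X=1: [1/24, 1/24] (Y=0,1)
0.1968 nats

Conditional mutual information: I(X;Y|Z) = H(X|Z) + H(Y|Z) - H(X,Y|Z)

H(Z) = 0.5117
H(X,Z) = 1.1730 → H(X|Z) = 0.6612
H(Y,Z) = 1.1908 → H(Y|Z) = 0.6790
H(X,Y,Z) = 1.6552 → H(X,Y|Z) = 1.1434

I(X;Y|Z) = 0.6612 + 0.6790 - 1.1434 = 0.1968 nats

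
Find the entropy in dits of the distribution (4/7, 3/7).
0.2966 dits

Shannon entropy is H(X) = -Σ p(x) log p(x).

For P = (4/7, 3/7):
H = -4/7 × log_10(4/7) -3/7 × log_10(3/7)
H = 0.2966 dits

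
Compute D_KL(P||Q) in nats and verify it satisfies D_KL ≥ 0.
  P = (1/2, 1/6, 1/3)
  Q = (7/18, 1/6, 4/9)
0.0298 nats

KL divergence satisfies the Gibbs inequality: D_KL(P||Q) ≥ 0 for all distributions P, Q.

D_KL(P||Q) = Σ p(x) log(p(x)/q(x))
Term by term:
  x=0: 1/2 × log_e[(1/2)/(7/18)] = 0.1257
  x=1: 1/6 × log_e[(1/6)/(1/6)] = 0.0000
  x=2: 1/3 × log_e[(1/3)/(4/9)] = -0.0959
D_KL(P||Q) = 0.0298 nats

D_KL(P||Q) = 0.0298 ≥ 0 ✓

This non-negativity is a fundamental property: relative entropy cannot be negative because it measures how different Q is from P.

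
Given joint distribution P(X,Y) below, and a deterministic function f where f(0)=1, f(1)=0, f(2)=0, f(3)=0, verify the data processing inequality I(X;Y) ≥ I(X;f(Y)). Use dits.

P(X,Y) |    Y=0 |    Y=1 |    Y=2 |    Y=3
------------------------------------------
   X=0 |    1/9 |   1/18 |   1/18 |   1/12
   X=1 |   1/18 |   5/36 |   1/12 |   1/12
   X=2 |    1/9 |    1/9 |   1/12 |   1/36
I(X;Y) = 0.0221, I(X;f(Y)) = 0.0101, inequality holds: 0.0221 ≥ 0.0101

Data Processing Inequality: For any Markov chain X → Y → Z, we have I(X;Y) ≥ I(X;Z).

Here Z = f(Y) is a deterministic function of Y, forming X → Y → Z.

Original I(X;Y) = 0.0221 dits

After applying f:
P(X,Z) where Z=f(Y):
- P(X,Z=0) = P(X,Y=1) + P(X,Y=2) + P(X,Y=3)
- P(X,Z=1) = P(X,Y=0)

I(X;Z) = I(X;f(Y)) = 0.0101 dits

Verification: 0.0221 ≥ 0.0101 ✓

Information cannot be created by processing; the function f can only lose information about X.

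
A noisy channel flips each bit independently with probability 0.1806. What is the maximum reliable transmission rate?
0.3186 bits

For a binary symmetric channel (BSC) with error probability p:
Capacity C = 1 - H(p) bits per symbol

where H(p) = -p log₂(p) - (1-p) log₂(1-p) is the binary entropy function.

H(0.1806) = 0.6814 bits
C = 1 - 0.6814 = 0.3186 bits per symbol

This means we can reliably transmit up to 0.3186 bits of information per channel use.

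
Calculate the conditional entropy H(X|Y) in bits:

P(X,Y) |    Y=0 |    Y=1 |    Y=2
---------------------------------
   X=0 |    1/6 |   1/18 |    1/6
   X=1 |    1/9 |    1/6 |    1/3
0.9091 bits

Using the chain rule: H(X|Y) = H(X,Y) - H(Y)

First, compute H(X,Y) = 2.4047 bits

Marginal P(Y) = (5/18, 2/9, 1/2)
H(Y) = 1.4955 bits

H(X|Y) = H(X,Y) - H(Y) = 2.4047 - 1.4955 = 0.9091 bits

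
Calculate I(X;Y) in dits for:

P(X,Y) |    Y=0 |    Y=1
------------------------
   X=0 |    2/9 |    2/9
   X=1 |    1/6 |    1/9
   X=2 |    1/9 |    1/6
0.0049 dits

Mutual information: I(X;Y) = H(X) + H(Y) - H(X,Y)

Marginals:
P(X) = (4/9, 5/18, 5/18), H(X) = 0.4656 dits
P(Y) = (1/2, 1/2), H(Y) = 0.3010 dits

Joint entropy: H(X,Y) = 0.7618 dits

I(X;Y) = 0.4656 + 0.3010 - 0.7618 = 0.0049 dits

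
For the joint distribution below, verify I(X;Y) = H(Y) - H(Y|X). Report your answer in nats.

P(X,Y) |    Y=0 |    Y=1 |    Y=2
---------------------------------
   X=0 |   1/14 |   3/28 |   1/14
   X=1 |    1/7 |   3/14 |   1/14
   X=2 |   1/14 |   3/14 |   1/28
I(X;Y) = 0.0239 nats

Mutual information has multiple equivalent forms:
- I(X;Y) = H(X) - H(X|Y)
- I(X;Y) = H(Y) - H(Y|X)
- I(X;Y) = H(X) + H(Y) - H(X,Y)

Computing all quantities:
H(X) = 1.0745, H(Y) = 0.9999, H(X,Y) = 2.0505
H(X|Y) = 1.0506, H(Y|X) = 0.9760

Verification:
H(X) - H(X|Y) = 1.0745 - 1.0506 = 0.0239
H(Y) - H(Y|X) = 0.9999 - 0.9760 = 0.0239
H(X) + H(Y) - H(X,Y) = 1.0745 + 0.9999 - 2.0505 = 0.0239

All forms give I(X;Y) = 0.0239 nats. ✓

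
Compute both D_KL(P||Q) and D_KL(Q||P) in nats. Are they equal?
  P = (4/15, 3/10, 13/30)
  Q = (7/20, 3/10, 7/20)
D_KL(P||Q) = 0.0200, D_KL(Q||P) = 0.0204

KL divergence is not symmetric: D_KL(P||Q) ≠ D_KL(Q||P) in general.

D_KL(P||Q) = 0.0200 nats
D_KL(Q||P) = 0.0204 nats

No, they are not equal!

This asymmetry is why KL divergence is not a true distance metric.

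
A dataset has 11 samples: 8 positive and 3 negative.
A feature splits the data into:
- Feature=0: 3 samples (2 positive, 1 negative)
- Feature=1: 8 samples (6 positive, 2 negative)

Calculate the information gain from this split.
0.0049 bits

Information Gain = H(Y) - H(Y|Feature)

Before split:
P(positive) = 8/11 = 0.7273
H(Y) = 0.8454 bits

After split:
Feature=0: H = 0.9183 bits (weight = 3/11)
Feature=1: H = 0.8113 bits (weight = 8/11)
H(Y|Feature) = (3/11)×0.9183 + (8/11)×0.8113 = 0.8405 bits

Information Gain = 0.8454 - 0.8405 = 0.0049 bits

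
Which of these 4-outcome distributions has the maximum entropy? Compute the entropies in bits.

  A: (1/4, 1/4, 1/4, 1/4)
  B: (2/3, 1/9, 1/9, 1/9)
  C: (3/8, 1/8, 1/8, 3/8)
A

For a discrete distribution over n outcomes, entropy is maximized by the uniform distribution.

Computing entropies:
H(A) = 2.0000 bits
H(B) = 1.4466 bits
H(C) = 1.8113 bits

The uniform distribution (where all probabilities equal 1/4) achieves the maximum entropy of log_2(4) = 2.0000 bits.

Distribution A has the highest entropy.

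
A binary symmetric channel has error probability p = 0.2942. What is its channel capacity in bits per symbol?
0.1259 bits

For a binary symmetric channel (BSC) with error probability p:
Capacity C = 1 - H(p) bits per symbol

where H(p) = -p log₂(p) - (1-p) log₂(1-p) is the binary entropy function.

H(0.2942) = 0.8741 bits
C = 1 - 0.8741 = 0.1259 bits per symbol

This means we can reliably transmit up to 0.1259 bits of information per channel use.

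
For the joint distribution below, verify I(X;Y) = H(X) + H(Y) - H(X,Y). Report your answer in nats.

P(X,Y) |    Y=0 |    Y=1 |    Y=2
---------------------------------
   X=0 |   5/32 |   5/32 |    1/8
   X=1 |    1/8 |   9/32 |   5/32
I(X;Y) = 0.0138 nats

Mutual information has multiple equivalent forms:
- I(X;Y) = H(X) - H(X|Y)
- I(X;Y) = H(Y) - H(Y|X)
- I(X;Y) = H(X) + H(Y) - H(X,Y)

Computing all quantities:
H(X) = 0.6853, H(Y) = 1.0752, H(X,Y) = 1.7468
H(X|Y) = 0.6716, H(Y|X) = 1.0615

Verification:
H(X) - H(X|Y) = 0.6853 - 0.6716 = 0.0138
H(Y) - H(Y|X) = 1.0752 - 1.0615 = 0.0138
H(X) + H(Y) - H(X,Y) = 0.6853 + 1.0752 - 1.7468 = 0.0138

All forms give I(X;Y) = 0.0138 nats. ✓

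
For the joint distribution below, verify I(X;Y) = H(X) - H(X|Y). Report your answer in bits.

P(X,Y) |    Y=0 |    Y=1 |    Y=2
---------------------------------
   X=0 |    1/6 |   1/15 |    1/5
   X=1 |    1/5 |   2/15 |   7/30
I(X;Y) = 0.0075 bits

Mutual information has multiple equivalent forms:
- I(X;Y) = H(X) - H(X|Y)
- I(X;Y) = H(Y) - H(Y|X)
- I(X;Y) = H(X) + H(Y) - H(X,Y)

Computing all quantities:
H(X) = 0.9871, H(Y) = 1.5179, H(X,Y) = 2.4975
H(X|Y) = 0.9796, H(Y|X) = 1.5104

Verification:
H(X) - H(X|Y) = 0.9871 - 0.9796 = 0.0075
H(Y) - H(Y|X) = 1.5179 - 1.5104 = 0.0075
H(X) + H(Y) - H(X,Y) = 0.9871 + 1.5179 - 2.4975 = 0.0075

All forms give I(X;Y) = 0.0075 bits. ✓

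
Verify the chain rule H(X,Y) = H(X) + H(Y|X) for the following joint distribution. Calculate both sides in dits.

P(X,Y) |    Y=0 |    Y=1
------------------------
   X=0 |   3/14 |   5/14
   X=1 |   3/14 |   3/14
H(X,Y) = 0.5898, H(X) = 0.2966, H(Y|X) = 0.2932 (all in dits)

Chain rule: H(X,Y) = H(X) + H(Y|X)

Left side — joint entropy directly:
H(X,Y) = -Σ p(x,y) log p(x,y) = 0.5898 dits

Right side — compute H(Y|X) from the conditional distributions:
P(X) = (4/7, 3/7), so H(X) = 0.2966 dits
H(Y|X) = Σ_x P(X=x) · H(Y|X=x):
  P(Y|X=0) = (3/8, 5/8), H(Y|X=0) = 0.2873, weight P(X=0) = 4/7
  P(Y|X=1) = (1/2, 1/2), H(Y|X=1) = 0.3010, weight P(X=1) = 3/7
H(Y|X) = 0.2932 dits

H(X) + H(Y|X) = 0.2966 + 0.2932 = 0.5898 dits

Both sides equal 0.5898 dits. ✓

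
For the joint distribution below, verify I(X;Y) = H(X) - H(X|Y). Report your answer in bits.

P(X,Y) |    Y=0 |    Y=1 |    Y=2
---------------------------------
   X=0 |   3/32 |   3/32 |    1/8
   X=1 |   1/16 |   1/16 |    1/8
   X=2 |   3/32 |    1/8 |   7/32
I(X;Y) = 0.0082 bits

Mutual information has multiple equivalent forms:
- I(X;Y) = H(X) - H(X|Y)
- I(X;Y) = H(Y) - H(Y|X)
- I(X;Y) = H(X) + H(Y) - H(X,Y)

Computing all quantities:
H(X) = 1.5462, H(Y) = 1.5271, H(X,Y) = 3.0651
H(X|Y) = 1.5380, H(Y|X) = 1.5189

Verification:
H(X) - H(X|Y) = 1.5462 - 1.5380 = 0.0082
H(Y) - H(Y|X) = 1.5271 - 1.5189 = 0.0082
H(X) + H(Y) - H(X,Y) = 1.5462 + 1.5271 - 3.0651 = 0.0082

All forms give I(X;Y) = 0.0082 bits. ✓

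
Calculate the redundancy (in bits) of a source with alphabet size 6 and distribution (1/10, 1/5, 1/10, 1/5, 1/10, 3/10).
0.1385 bits

Redundancy measures how far a source is from maximum entropy:
R = H_max - H(X)

Maximum entropy for 6 symbols: H_max = log_2(6) = 2.5850 bits
Actual entropy: H(X) = 2.4464 bits
Redundancy: R = 2.5850 - 2.4464 = 0.1385 bits

This redundancy represents potential for compression: the source could be compressed by 0.1385 bits per symbol.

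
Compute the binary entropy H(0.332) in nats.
0.6356 nats

The binary entropy function is:
H(p) = -p log(p) - (1-p) log(1-p)

H(0.332) = -0.332 × log_e(0.332) - 0.668 × log_e(0.668)
H(0.332) = 0.6356 nats

Note: Binary entropy is maximized at p=0.5 (H=1 bit) and minimized at p=0 or p=1 (H=0).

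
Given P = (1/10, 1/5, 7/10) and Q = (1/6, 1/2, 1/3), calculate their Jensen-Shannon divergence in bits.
0.1019 bits

Jensen-Shannon divergence is:
JSD(P||Q) = 0.5 × D_KL(P||M) + 0.5 × D_KL(Q||M)
where M = 0.5 × (P + Q) is the mixture distribution.

M = 0.5 × (1/10, 1/5, 7/10) + 0.5 × (1/6, 1/2, 1/3) = (2/15, 7/20, 0.516667)

D_KL(P||M) = 0.1037 bits
D_KL(Q||M) = 0.1002 bits

JSD(P||Q) = 0.5 × 0.1037 + 0.5 × 0.1002 = 0.1019 bits

Unlike KL divergence, JSD is symmetric and bounded: 0 ≤ JSD ≤ log(2).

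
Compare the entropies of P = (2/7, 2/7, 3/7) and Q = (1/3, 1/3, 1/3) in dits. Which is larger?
Q

Computing entropies in dits:
H(P) = 0.4686
H(Q) = 0.4771

Distribution Q has higher entropy.

Intuition: The distribution closer to uniform (more spread out) has higher entropy.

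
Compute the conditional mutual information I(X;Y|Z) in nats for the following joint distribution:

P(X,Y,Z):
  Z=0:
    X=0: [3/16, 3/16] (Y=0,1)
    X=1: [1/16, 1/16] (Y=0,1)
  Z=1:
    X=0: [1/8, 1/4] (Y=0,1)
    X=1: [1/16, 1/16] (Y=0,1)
0.0054 nats

Conditional mutual information: I(X;Y|Z) = H(X|Z) + H(Y|Z) - H(X,Y|Z)

H(Z) = 0.6931
H(X,Z) = 1.2555 → H(X|Z) = 0.5623
H(Y,Z) = 1.3705 → H(Y|Z) = 0.6774
H(X,Y,Z) = 1.9274 → H(X,Y|Z) = 1.2342

I(X;Y|Z) = 0.5623 + 0.6774 - 1.2342 = 0.0054 nats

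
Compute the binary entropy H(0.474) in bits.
0.9980 bits

The binary entropy function is:
H(p) = -p log(p) - (1-p) log(1-p)

H(0.474) = -0.474 × log_2(0.474) - 0.526 × log_2(0.526)
H(0.474) = 0.9980 bits

Note: Binary entropy is maximized at p=0.5 (H=1 bit) and minimized at p=0 or p=1 (H=0).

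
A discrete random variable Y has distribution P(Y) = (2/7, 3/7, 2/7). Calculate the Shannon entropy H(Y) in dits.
0.4686 dits

Shannon entropy is H(X) = -Σ p(x) log p(x).

For P = (2/7, 3/7, 2/7):
H = -2/7 × log_10(2/7) -3/7 × log_10(3/7) -2/7 × log_10(2/7)
H = 0.4686 dits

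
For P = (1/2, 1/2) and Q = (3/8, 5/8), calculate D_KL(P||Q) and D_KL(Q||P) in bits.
D_KL(P||Q) = 0.0466, D_KL(Q||P) = 0.0456

KL divergence is not symmetric: D_KL(P||Q) ≠ D_KL(Q||P) in general.

D_KL(P||Q) = 0.0466 bits
D_KL(Q||P) = 0.0456 bits

No, they are not equal!

This asymmetry is why KL divergence is not a true distance metric.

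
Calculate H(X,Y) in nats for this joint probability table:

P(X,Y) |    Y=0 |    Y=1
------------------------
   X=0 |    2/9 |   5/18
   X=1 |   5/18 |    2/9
1.3801 nats

Joint entropy is H(X,Y) = -Σ_{x,y} p(x,y) log p(x,y).

Summing over all non-zero entries:
H(X,Y) = -[2/9·log_e(2/9) + 5/18·log_e(5/18) + 5/18·log_e(5/18) + 2/9·log_e(2/9)]
H(X,Y) = 1.3801 nats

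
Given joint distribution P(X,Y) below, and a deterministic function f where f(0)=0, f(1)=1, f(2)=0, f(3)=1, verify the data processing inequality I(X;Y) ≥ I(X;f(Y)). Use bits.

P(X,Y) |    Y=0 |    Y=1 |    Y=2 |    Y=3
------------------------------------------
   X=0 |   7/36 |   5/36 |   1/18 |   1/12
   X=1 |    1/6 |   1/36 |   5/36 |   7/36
I(X;Y) = 0.1172, I(X;f(Y)) = 0.0018, inequality holds: 0.1172 ≥ 0.0018

Data Processing Inequality: For any Markov chain X → Y → Z, we have I(X;Y) ≥ I(X;Z).

Here Z = f(Y) is a deterministic function of Y, forming X → Y → Z.

Original I(X;Y) = 0.1172 bits

After applying f:
P(X,Z) where Z=f(Y):
- P(X,Z=0) = P(X,Y=0) + P(X,Y=2)
- P(X,Z=1) = P(X,Y=1) + P(X,Y=3)

I(X;Z) = I(X;f(Y)) = 0.0018 bits

Verification: 0.1172 ≥ 0.0018 ✓

Information cannot be created by processing; the function f can only lose information about X.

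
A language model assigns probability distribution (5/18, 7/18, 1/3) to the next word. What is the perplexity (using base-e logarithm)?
2.9722

Perplexity is e^H (or exp(H) for natural log).

First, H = -Σ p log p = 1.0893 nats
Perplexity = e^1.0893 = 2.9722

Interpretation: The model's uncertainty is equivalent to choosing uniformly among 3.0 options.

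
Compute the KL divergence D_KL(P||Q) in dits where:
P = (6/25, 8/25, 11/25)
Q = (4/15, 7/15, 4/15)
0.0323 dits

KL divergence: D_KL(P||Q) = Σ p(x) log(p(x)/q(x))

Computing term by term:
  x=0: 6/25 × log_10[(6/25)/(4/15)] = 6/25 × -0.0458 = -0.0110
  x=1: 8/25 × log_10[(8/25)/(7/15)] = 8/25 × -0.1639 = -0.0524
  x=2: 11/25 × log_10[(11/25)/(4/15)] = 11/25 × 0.2175 = 0.0957

D_KL(P||Q) = 0.0323 dits

Note: KL divergence is always non-negative and equals 0 iff P = Q.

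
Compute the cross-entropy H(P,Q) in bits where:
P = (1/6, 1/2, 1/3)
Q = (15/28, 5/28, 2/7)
1.9952 bits

Cross-entropy: H(P,Q) = -Σ p(x) log q(x)

Alternatively: H(P,Q) = H(P) + D_KL(P||Q)
H(P) = 1.4591 bits
D_KL(P||Q) = 0.5361 bits

H(P,Q) = 1.4591 + 0.5361 = 1.9952 bits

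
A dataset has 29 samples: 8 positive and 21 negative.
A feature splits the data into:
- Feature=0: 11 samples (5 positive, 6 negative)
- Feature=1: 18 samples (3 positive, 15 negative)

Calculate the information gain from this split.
0.0692 bits

Information Gain = H(Y) - H(Y|Feature)

Before split:
P(positive) = 8/29 = 0.2759
H(Y) = 0.8498 bits

After split:
Feature=0: H = 0.9940 bits (weight = 11/29)
Feature=1: H = 0.6500 bits (weight = 18/29)
H(Y|Feature) = (11/29)×0.9940 + (18/29)×0.6500 = 0.7805 bits

Information Gain = 0.8498 - 0.7805 = 0.0692 bits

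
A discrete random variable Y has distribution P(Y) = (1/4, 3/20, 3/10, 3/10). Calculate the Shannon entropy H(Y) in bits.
1.9527 bits

Shannon entropy is H(X) = -Σ p(x) log p(x).

For P = (1/4, 3/20, 3/10, 3/10):
H = -1/4 × log_2(1/4) -3/20 × log_2(3/20) -3/10 × log_2(3/10) -3/10 × log_2(3/10)
H = 1.9527 bits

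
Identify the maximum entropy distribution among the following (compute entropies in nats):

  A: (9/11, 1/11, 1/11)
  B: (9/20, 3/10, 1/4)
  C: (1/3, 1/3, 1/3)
C

For a discrete distribution over n outcomes, entropy is maximized by the uniform distribution.

Computing entropies:
H(A) = 0.6002 nats
H(B) = 1.0671 nats
H(C) = 1.0986 nats

The uniform distribution (where all probabilities equal 1/3) achieves the maximum entropy of log_e(3) = 1.0986 nats.

Distribution C has the highest entropy.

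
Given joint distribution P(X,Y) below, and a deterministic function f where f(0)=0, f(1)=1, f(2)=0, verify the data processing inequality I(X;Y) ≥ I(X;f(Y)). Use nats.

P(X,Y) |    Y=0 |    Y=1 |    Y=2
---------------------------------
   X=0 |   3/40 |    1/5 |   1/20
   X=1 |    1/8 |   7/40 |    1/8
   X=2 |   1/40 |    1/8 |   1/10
I(X;Y) = 0.0395, I(X;f(Y)) = 0.0154, inequality holds: 0.0395 ≥ 0.0154

Data Processing Inequality: For any Markov chain X → Y → Z, we have I(X;Y) ≥ I(X;Z).

Here Z = f(Y) is a deterministic function of Y, forming X → Y → Z.

Original I(X;Y) = 0.0395 nats

After applying f:
P(X,Z) where Z=f(Y):
- P(X,Z=0) = P(X,Y=0) + P(X,Y=2)
- P(X,Z=1) = P(X,Y=1)

I(X;Z) = I(X;f(Y)) = 0.0154 nats

Verification: 0.0395 ≥ 0.0154 ✓

Information cannot be created by processing; the function f can only lose information about X.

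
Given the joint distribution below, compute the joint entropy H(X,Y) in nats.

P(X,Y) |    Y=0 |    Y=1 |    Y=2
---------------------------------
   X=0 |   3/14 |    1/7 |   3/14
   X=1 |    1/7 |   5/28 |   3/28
1.7631 nats

Joint entropy is H(X,Y) = -Σ_{x,y} p(x,y) log p(x,y).

Summing over all non-zero entries:
H(X,Y) = -[3/14·log_e(3/14) + 1/7·log_e(1/7) + 3/14·log_e(3/14) + 1/7·log_e(1/7) + 5/28·log_e(5/28) + 3/28·log_e(3/28)]
H(X,Y) = 1.7631 nats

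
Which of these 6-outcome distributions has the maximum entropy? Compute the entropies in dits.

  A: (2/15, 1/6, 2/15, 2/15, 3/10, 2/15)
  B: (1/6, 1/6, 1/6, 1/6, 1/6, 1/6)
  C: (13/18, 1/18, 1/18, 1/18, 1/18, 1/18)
B

For a discrete distribution over n outcomes, entropy is maximized by the uniform distribution.

Computing entropies:
H(A) = 0.7533 dits
H(B) = 0.7782 dits
H(C) = 0.4508 dits

The uniform distribution (where all probabilities equal 1/6) achieves the maximum entropy of log_10(6) = 0.7782 dits.

Distribution B has the highest entropy.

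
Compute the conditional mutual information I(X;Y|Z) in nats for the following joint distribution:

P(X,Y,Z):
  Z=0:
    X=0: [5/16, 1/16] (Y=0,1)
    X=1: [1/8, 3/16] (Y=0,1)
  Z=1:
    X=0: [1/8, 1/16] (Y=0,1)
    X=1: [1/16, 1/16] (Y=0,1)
0.0757 nats

Conditional mutual information: I(X;Y|Z) = H(X|Z) + H(Y|Z) - H(X,Y|Z)

H(Z) = 0.6211
H(X,Z) = 1.3051 → H(X|Z) = 0.6840
H(Y,Z) = 1.2820 → H(Y|Z) = 0.6610
H(X,Y,Z) = 1.8904 → H(X,Y|Z) = 1.2693

I(X;Y|Z) = 0.6840 + 0.6610 - 1.2693 = 0.0757 nats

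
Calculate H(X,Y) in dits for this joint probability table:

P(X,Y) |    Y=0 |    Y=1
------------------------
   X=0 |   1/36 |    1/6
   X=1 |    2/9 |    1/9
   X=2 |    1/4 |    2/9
0.7198 dits

Joint entropy is H(X,Y) = -Σ_{x,y} p(x,y) log p(x,y).

Summing over all non-zero entries:
H(X,Y) = -[1/36·log_10(1/36) + 1/6·log_10(1/6) + 2/9·log_10(2/9) + 1/9·log_10(1/9) + 1/4·log_10(1/4) + 2/9·log_10(2/9)]
H(X,Y) = 0.7198 dits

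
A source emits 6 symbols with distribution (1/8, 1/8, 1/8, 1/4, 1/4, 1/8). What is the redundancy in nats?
0.0589 nats

Redundancy measures how far a source is from maximum entropy:
R = H_max - H(X)

Maximum entropy for 6 symbols: H_max = log_e(6) = 1.7918 nats
Actual entropy: H(X) = 1.7329 nats
Redundancy: R = 1.7918 - 1.7329 = 0.0589 nats

This redundancy represents potential for compression: the source could be compressed by 0.0589 nats per symbol.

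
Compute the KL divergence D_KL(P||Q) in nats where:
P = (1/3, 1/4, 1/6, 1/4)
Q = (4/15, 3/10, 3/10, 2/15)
0.0880 nats

KL divergence: D_KL(P||Q) = Σ p(x) log(p(x)/q(x))

Computing term by term:
  x=0: 1/3 × log_e[(1/3)/(4/15)] = 1/3 × 0.2231 = 0.0744
  x=1: 1/4 × log_e[(1/4)/(3/10)] = 1/4 × -0.1823 = -0.0456
  x=2: 1/6 × log_e[(1/6)/(3/10)] = 1/6 × -0.5878 = -0.0980
  x=3: 1/4 × log_e[(1/4)/(2/15)] = 1/4 × 0.6286 = 0.1572

D_KL(P||Q) = 0.0880 nats

Note: KL divergence is always non-negative and equals 0 iff P = Q.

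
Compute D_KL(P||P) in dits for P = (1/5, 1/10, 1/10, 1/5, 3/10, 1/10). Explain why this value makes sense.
0.0000 dits

KL divergence satisfies the Gibbs inequality: D_KL(P||Q) ≥ 0 for all distributions P, Q.

D_KL(P||Q) = Σ p(x) log(p(x)/q(x))
Each term is p(x) × log_10(p(x)/p(x)) = p(x) × log_10(1) = 0, so the sum is 0.
D_KL(P||Q) = 0.0000 dits

When P = Q, the KL divergence is exactly 0, as there is no 'divergence' between identical distributions.

This non-negativity is a fundamental property: relative entropy cannot be negative because it measures how different Q is from P.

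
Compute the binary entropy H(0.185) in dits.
0.2080 dits

The binary entropy function is:
H(p) = -p log(p) - (1-p) log(1-p)

H(0.185) = -0.185 × log_10(0.185) - 0.815 × log_10(0.815)
H(0.185) = 0.2080 dits

Note: Binary entropy is maximized at p=0.5 (H=1 bit) and minimized at p=0 or p=1 (H=0).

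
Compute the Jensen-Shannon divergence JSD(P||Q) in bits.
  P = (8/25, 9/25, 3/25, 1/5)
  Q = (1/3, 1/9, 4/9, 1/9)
0.1309 bits

Jensen-Shannon divergence is:
JSD(P||Q) = 0.5 × D_KL(P||M) + 0.5 × D_KL(Q||M)
where M = 0.5 × (P + Q) is the mixture distribution.

M = 0.5 × (8/25, 9/25, 3/25, 1/5) + 0.5 × (1/3, 1/9, 4/9, 1/9) = (0.326667, 0.235556, 0.282222, 0.155556)

D_KL(P||M) = 0.1352 bits
D_KL(Q||M) = 0.1265 bits

JSD(P||Q) = 0.5 × 0.1352 + 0.5 × 0.1265 = 0.1309 bits

Unlike KL divergence, JSD is symmetric and bounded: 0 ≤ JSD ≤ log(2).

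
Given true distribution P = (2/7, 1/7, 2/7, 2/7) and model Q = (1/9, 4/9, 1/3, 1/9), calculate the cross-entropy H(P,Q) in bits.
2.4314 bits

Cross-entropy: H(P,Q) = -Σ p(x) log q(x)

Alternatively: H(P,Q) = H(P) + D_KL(P||Q)
H(P) = 1.9502 bits
D_KL(P||Q) = 0.4812 bits

H(P,Q) = 1.9502 + 0.4812 = 2.4314 bits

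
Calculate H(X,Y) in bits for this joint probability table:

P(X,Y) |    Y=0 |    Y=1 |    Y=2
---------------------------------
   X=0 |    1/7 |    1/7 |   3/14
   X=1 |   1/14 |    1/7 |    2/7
2.4677 bits

Joint entropy is H(X,Y) = -Σ_{x,y} p(x,y) log p(x,y).

Summing over all non-zero entries:
H(X,Y) = -[1/7·log_2(1/7) + 1/7·log_2(1/7) + 3/14·log_2(3/14) + 1/14·log_2(1/14) + 1/7·log_2(1/7) + 2/7·log_2(2/7)]
H(X,Y) = 2.4677 bits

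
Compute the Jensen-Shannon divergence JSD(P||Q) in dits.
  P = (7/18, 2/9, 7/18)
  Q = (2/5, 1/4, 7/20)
0.0004 dits

Jensen-Shannon divergence is:
JSD(P||Q) = 0.5 × D_KL(P||M) + 0.5 × D_KL(Q||M)
where M = 0.5 × (P + Q) is the mixture distribution.

M = 0.5 × (7/18, 2/9, 7/18) + 0.5 × (2/5, 1/4, 7/20) = (0.394444, 0.236111, 0.369444)

D_KL(P||M) = 0.0004 dits
D_KL(Q||M) = 0.0004 dits

JSD(P||Q) = 0.5 × 0.0004 + 0.5 × 0.0004 = 0.0004 dits

Unlike KL divergence, JSD is symmetric and bounded: 0 ≤ JSD ≤ log(2).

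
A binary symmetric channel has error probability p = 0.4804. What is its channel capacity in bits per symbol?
0.0011 bits

For a binary symmetric channel (BSC) with error probability p:
Capacity C = 1 - H(p) bits per symbol

where H(p) = -p log₂(p) - (1-p) log₂(1-p) is the binary entropy function.

H(0.4804) = 0.9989 bits
C = 1 - 0.9989 = 0.0011 bits per symbol

This means we can reliably transmit up to 0.0011 bits of information per channel use.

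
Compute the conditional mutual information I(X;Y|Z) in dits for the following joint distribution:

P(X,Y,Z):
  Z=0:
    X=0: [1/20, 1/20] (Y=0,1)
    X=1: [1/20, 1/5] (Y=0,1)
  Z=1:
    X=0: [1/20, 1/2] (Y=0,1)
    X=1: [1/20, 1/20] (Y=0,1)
0.0248 dits

Conditional mutual information: I(X;Y|Z) = H(X|Z) + H(Y|Z) - H(X,Y|Z)

H(Z) = 0.2812
H(X,Z) = 0.4933 → H(X|Z) = 0.2121
H(Y,Z) = 0.4933 → H(Y|Z) = 0.2121
H(X,Y,Z) = 0.6806 → H(X,Y|Z) = 0.3994

I(X;Y|Z) = 0.2121 + 0.2121 - 0.3994 = 0.0248 dits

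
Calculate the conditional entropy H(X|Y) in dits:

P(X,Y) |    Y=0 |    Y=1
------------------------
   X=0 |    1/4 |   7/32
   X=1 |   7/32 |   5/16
0.2970 dits

Using the chain rule: H(X|Y) = H(X,Y) - H(Y)

First, compute H(X,Y) = 0.5971 dits

Marginal P(Y) = (15/32, 17/32)
H(Y) = 0.3002 dits

H(X|Y) = H(X,Y) - H(Y) = 0.5971 - 0.3002 = 0.2970 dits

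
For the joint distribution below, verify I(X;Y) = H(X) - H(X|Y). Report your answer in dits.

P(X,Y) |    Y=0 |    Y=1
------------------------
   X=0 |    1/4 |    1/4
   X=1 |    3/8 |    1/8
I(X;Y) = 0.0147 dits

Mutual information has multiple equivalent forms:
- I(X;Y) = H(X) - H(X|Y)
- I(X;Y) = H(Y) - H(Y|X)
- I(X;Y) = H(X) + H(Y) - H(X,Y)

Computing all quantities:
H(X) = 0.3010, H(Y) = 0.2873, H(X,Y) = 0.5737
H(X|Y) = 0.2863, H(Y|X) = 0.2726

Verification:
H(X) - H(X|Y) = 0.3010 - 0.2863 = 0.0147
H(Y) - H(Y|X) = 0.2873 - 0.2726 = 0.0147
H(X) + H(Y) - H(X,Y) = 0.3010 + 0.2873 - 0.5737 = 0.0147

All forms give I(X;Y) = 0.0147 dits. ✓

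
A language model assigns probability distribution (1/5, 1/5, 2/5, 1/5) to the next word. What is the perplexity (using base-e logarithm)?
3.7893

Perplexity is e^H (or exp(H) for natural log).

First, H = -Σ p log p = 1.3322 nats
Perplexity = e^1.3322 = 3.7893

Interpretation: The model's uncertainty is equivalent to choosing uniformly among 3.8 options.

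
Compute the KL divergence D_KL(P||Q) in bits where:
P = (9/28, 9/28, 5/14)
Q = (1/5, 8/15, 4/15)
0.1357 bits

KL divergence: D_KL(P||Q) = Σ p(x) log(p(x)/q(x))

Computing term by term:
  x=0: 9/28 × log_2[(9/28)/(1/5)] = 9/28 × 0.6845 = 0.2200
  x=1: 9/28 × log_2[(9/28)/(8/15)] = 9/28 × -0.7305 = -0.2348
  x=2: 5/14 × log_2[(5/14)/(4/15)] = 5/14 × 0.4215 = 0.1505

D_KL(P||Q) = 0.1357 bits

Note: KL divergence is always non-negative and equals 0 iff P = Q.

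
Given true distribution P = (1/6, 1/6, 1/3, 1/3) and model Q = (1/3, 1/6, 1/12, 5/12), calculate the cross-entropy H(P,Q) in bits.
2.3110 bits

Cross-entropy: H(P,Q) = -Σ p(x) log q(x)

Alternatively: H(P,Q) = H(P) + D_KL(P||Q)
H(P) = 1.9183 bits
D_KL(P||Q) = 0.3927 bits

H(P,Q) = 1.9183 + 0.3927 = 2.3110 bits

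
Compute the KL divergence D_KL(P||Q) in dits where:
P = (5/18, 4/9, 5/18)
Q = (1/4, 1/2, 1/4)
0.0027 dits

KL divergence: D_KL(P||Q) = Σ p(x) log(p(x)/q(x))

Computing term by term:
  x=0: 5/18 × log_10[(5/18)/(1/4)] = 5/18 × 0.0458 = 0.0127
  x=1: 4/9 × log_10[(4/9)/(1/2)] = 4/9 × -0.0512 = -0.0227
  x=2: 5/18 × log_10[(5/18)/(1/4)] = 5/18 × 0.0458 = 0.0127

D_KL(P||Q) = 0.0027 dits

Note: KL divergence is always non-negative and equals 0 iff P = Q.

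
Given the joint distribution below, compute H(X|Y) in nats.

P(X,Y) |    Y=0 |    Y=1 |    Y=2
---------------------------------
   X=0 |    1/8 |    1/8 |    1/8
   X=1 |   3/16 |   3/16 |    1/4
0.6593 nats

Using the chain rule: H(X|Y) = H(X,Y) - H(Y)

First, compute H(X,Y) = 1.7541 nats

Marginal P(Y) = (5/16, 5/16, 3/8)
H(Y) = 1.0948 nats

H(X|Y) = H(X,Y) - H(Y) = 1.7541 - 1.0948 = 0.6593 nats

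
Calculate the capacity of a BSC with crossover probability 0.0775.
0.6067 bits

For a binary symmetric channel (BSC) with error probability p:
Capacity C = 1 - H(p) bits per symbol

where H(p) = -p log₂(p) - (1-p) log₂(1-p) is the binary entropy function.

H(0.0775) = 0.3933 bits
C = 1 - 0.3933 = 0.6067 bits per symbol

This means we can reliably transmit up to 0.6067 bits of information per channel use.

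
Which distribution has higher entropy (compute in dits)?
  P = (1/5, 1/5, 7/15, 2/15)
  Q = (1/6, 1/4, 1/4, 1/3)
Q

Computing entropies in dits:
H(P) = 0.5507
H(Q) = 0.5898

Distribution Q has higher entropy.

Intuition: The distribution closer to uniform (more spread out) has higher entropy.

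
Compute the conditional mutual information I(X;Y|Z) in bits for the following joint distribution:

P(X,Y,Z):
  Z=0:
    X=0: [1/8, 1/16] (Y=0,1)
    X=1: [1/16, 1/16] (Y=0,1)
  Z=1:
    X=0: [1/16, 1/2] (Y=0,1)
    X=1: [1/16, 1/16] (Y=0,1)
0.0684 bits

Conditional mutual information: I(X;Y|Z) = H(X|Z) + H(Y|Z) - H(X,Y|Z)

H(Z) = 0.8960
H(X,Z) = 1.6697 → H(X|Z) = 0.7737
H(Y,Z) = 1.6697 → H(Y|Z) = 0.7737
H(X,Y,Z) = 2.3750 → H(X,Y|Z) = 1.4790

I(X;Y|Z) = 0.7737 + 0.7737 - 1.4790 = 0.0684 bits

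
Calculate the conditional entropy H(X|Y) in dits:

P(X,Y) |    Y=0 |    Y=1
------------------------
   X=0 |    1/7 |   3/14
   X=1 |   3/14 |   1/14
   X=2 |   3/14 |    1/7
0.4568 dits

Using the chain rule: H(X|Y) = H(X,Y) - H(Y)

First, compute H(X,Y) = 0.7534 dits

Marginal P(Y) = (4/7, 3/7)
H(Y) = 0.2966 dits

H(X|Y) = H(X,Y) - H(Y) = 0.7534 - 0.2966 = 0.4568 dits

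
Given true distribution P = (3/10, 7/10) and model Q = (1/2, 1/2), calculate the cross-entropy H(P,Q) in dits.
0.3010 dits

Cross-entropy: H(P,Q) = -Σ p(x) log q(x)

Alternatively: H(P,Q) = H(P) + D_KL(P||Q)
H(P) = 0.2653 dits
D_KL(P||Q) = 0.0357 dits

H(P,Q) = 0.2653 + 0.0357 = 0.3010 dits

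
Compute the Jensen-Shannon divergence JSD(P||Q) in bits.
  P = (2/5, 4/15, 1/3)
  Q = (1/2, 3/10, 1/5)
0.0169 bits

Jensen-Shannon divergence is:
JSD(P||Q) = 0.5 × D_KL(P||M) + 0.5 × D_KL(Q||M)
where M = 0.5 × (P + Q) is the mixture distribution.

M = 0.5 × (2/5, 4/15, 1/3) + 0.5 × (1/2, 3/10, 1/5) = (9/20, 0.283333, 4/15)

D_KL(P||M) = 0.0160 bits
D_KL(Q||M) = 0.0177 bits

JSD(P||Q) = 0.5 × 0.0160 + 0.5 × 0.0177 = 0.0169 bits

Unlike KL divergence, JSD is symmetric and bounded: 0 ≤ JSD ≤ log(2).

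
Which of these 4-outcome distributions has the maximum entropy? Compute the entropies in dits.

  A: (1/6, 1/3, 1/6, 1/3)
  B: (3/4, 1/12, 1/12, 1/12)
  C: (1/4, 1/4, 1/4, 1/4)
C

For a discrete distribution over n outcomes, entropy is maximized by the uniform distribution.

Computing entropies:
H(A) = 0.5775 dits
H(B) = 0.3635 dits
H(C) = 0.6021 dits

The uniform distribution (where all probabilities equal 1/4) achieves the maximum entropy of log_10(4) = 0.6021 dits.

Distribution C has the highest entropy.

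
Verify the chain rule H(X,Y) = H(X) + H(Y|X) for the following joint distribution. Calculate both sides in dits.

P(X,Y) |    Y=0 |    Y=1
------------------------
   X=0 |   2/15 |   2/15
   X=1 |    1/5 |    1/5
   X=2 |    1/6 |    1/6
H(X,Y) = 0.7723, H(X) = 0.4713, H(Y|X) = 0.3010 (all in dits)

Chain rule: H(X,Y) = H(X) + H(Y|X)

Left side — joint entropy directly:
H(X,Y) = -Σ p(x,y) log p(x,y) = 0.7723 dits

Right side — compute H(Y|X) from the conditional distributions:
P(X) = (4/15, 2/5, 1/3), so H(X) = 0.4713 dits
H(Y|X) = Σ_x P(X=x) · H(Y|X=x):
  P(Y|X=0) = (1/2, 1/2), H(Y|X=0) = 0.3010, weight P(X=0) = 4/15
  P(Y|X=1) = (1/2, 1/2), H(Y|X=1) = 0.3010, weight P(X=1) = 2/5
  P(Y|X=2) = (1/2, 1/2), H(Y|X=2) = 0.3010, weight P(X=2) = 1/3
H(Y|X) = 0.3010 dits

H(X) + H(Y|X) = 0.4713 + 0.3010 = 0.7723 dits

Both sides equal 0.7723 dits. ✓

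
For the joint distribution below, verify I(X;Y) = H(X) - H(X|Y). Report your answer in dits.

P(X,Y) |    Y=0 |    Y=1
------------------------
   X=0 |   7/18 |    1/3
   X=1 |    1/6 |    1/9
I(X;Y) = 0.0007 dits

Mutual information has multiple equivalent forms:
- I(X;Y) = H(X) - H(X|Y)
- I(X;Y) = H(Y) - H(Y|X)
- I(X;Y) = H(X) + H(Y) - H(X,Y)

Computing all quantities:
H(X) = 0.2566, H(Y) = 0.2983, H(X,Y) = 0.5543
H(X|Y) = 0.2559, H(Y|X) = 0.2977

Verification:
H(X) - H(X|Y) = 0.2566 - 0.2559 = 0.0007
H(Y) - H(Y|X) = 0.2983 - 0.2977 = 0.0007
H(X) + H(Y) - H(X,Y) = 0.2566 + 0.2983 - 0.5543 = 0.0007

All forms give I(X;Y) = 0.0007 dits. ✓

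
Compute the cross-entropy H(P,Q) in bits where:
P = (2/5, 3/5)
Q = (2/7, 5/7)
1.0142 bits

Cross-entropy: H(P,Q) = -Σ p(x) log q(x)

Alternatively: H(P,Q) = H(P) + D_KL(P||Q)
H(P) = 0.9710 bits
D_KL(P||Q) = 0.0432 bits

H(P,Q) = 0.9710 + 0.0432 = 1.0142 bits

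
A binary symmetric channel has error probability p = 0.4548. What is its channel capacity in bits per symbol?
0.0059 bits

For a binary symmetric channel (BSC) with error probability p:
Capacity C = 1 - H(p) bits per symbol

where H(p) = -p log₂(p) - (1-p) log₂(1-p) is the binary entropy function.

H(0.4548) = 0.9941 bits
C = 1 - 0.9941 = 0.0059 bits per symbol

This means we can reliably transmit up to 0.0059 bits of information per channel use.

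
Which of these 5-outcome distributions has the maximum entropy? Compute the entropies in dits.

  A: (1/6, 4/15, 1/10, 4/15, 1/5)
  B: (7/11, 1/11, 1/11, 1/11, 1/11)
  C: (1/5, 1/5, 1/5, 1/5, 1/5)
C

For a discrete distribution over n outcomes, entropy is maximized by the uniform distribution.

Computing entropies:
H(A) = 0.6756 dits
H(B) = 0.5036 dits
H(C) = 0.6990 dits

The uniform distribution (where all probabilities equal 1/5) achieves the maximum entropy of log_10(5) = 0.6990 dits.

Distribution C has the highest entropy.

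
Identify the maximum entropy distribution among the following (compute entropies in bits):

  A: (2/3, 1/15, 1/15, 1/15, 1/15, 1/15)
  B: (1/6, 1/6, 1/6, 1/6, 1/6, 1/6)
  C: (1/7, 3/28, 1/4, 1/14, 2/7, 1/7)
B

For a discrete distribution over n outcomes, entropy is maximized by the uniform distribution.

Computing entropies:
H(A) = 1.6923 bits
H(B) = 2.5850 bits
H(C) = 2.4357 bits

The uniform distribution (where all probabilities equal 1/6) achieves the maximum entropy of log_2(6) = 2.5850 bits.

Distribution B has the highest entropy.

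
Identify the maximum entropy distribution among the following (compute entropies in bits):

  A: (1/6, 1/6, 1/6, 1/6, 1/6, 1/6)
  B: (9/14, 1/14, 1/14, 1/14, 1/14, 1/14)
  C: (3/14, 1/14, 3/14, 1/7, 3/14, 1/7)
A

For a discrete distribution over n outcomes, entropy is maximized by the uniform distribution.

Computing entropies:
H(A) = 2.5850 bits
H(B) = 1.7695 bits
H(C) = 2.5027 bits

The uniform distribution (where all probabilities equal 1/6) achieves the maximum entropy of log_2(6) = 2.5850 bits.

Distribution A has the highest entropy.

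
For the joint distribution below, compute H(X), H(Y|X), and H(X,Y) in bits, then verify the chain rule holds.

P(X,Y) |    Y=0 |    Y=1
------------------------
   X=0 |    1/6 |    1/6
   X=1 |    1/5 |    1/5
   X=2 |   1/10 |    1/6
H(X,Y) = 2.5534, H(X) = 1.5656, H(Y|X) = 0.9878 (all in bits)

Chain rule: H(X,Y) = H(X) + H(Y|X)

Left side — joint entropy directly:
H(X,Y) = -Σ p(x,y) log p(x,y) = 2.5534 bits

Right side — compute H(Y|X) from the conditional distributions:
P(X) = (1/3, 2/5, 4/15), so H(X) = 1.5656 bits
H(Y|X) = Σ_x P(X=x) · H(Y|X=x):
  P(Y|X=0) = (1/2, 1/2), H(Y|X=0) = 1.0000, weight P(X=0) = 1/3
  P(Y|X=1) = (1/2, 1/2), H(Y|X=1) = 1.0000, weight P(X=1) = 2/5
  P(Y|X=2) = (3/8, 5/8), H(Y|X=2) = 0.9544, weight P(X=2) = 4/15
H(Y|X) = 0.9878 bits

H(X) + H(Y|X) = 1.5656 + 0.9878 = 2.5534 bits

Both sides equal 2.5534 bits. ✓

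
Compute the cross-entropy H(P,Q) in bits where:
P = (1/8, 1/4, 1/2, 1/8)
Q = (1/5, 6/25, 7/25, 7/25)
1.9528 bits

Cross-entropy: H(P,Q) = -Σ p(x) log q(x)

Alternatively: H(P,Q) = H(P) + D_KL(P||Q)
H(P) = 1.7500 bits
D_KL(P||Q) = 0.2028 bits

H(P,Q) = 1.7500 + 0.2028 = 1.9528 bits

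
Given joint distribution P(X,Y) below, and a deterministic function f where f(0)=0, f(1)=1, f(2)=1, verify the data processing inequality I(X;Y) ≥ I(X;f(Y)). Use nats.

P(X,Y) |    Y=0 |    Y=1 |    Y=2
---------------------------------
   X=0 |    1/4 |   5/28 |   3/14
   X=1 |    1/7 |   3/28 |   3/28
I(X;Y) = 0.0006, I(X;f(Y)) = 0.0001, inequality holds: 0.0006 ≥ 0.0001

Data Processing Inequality: For any Markov chain X → Y → Z, we have I(X;Y) ≥ I(X;Z).

Here Z = f(Y) is a deterministic function of Y, forming X → Y → Z.

Original I(X;Y) = 0.0006 nats

After applying f:
P(X,Z) where Z=f(Y):
- P(X,Z=0) = P(X,Y=0)
- P(X,Z=1) = P(X,Y=1) + P(X,Y=2)

I(X;Z) = I(X;f(Y)) = 0.0001 nats

Verification: 0.0006 ≥ 0.0001 ✓

Information cannot be created by processing; the function f can only lose information about X.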